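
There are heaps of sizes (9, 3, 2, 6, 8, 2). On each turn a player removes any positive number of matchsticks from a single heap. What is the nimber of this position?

4

Compute the nim-sum pairwise:
9 XOR 3 = 10
10 XOR 2 = 8
8 XOR 6 = 14
14 XOR 8 = 6
6 XOR 2 = 4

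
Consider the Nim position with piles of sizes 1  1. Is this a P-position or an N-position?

P-position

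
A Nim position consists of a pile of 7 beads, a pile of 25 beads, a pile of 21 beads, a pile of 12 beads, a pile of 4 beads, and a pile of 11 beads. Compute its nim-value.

8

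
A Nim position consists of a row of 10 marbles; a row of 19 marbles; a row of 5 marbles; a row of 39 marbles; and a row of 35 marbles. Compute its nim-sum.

24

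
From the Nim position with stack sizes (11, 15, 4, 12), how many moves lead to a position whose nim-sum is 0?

3

Compute the nim-sum pairwise:
11 ^ 15 = 4
4 ^ 4 = 0
0 ^ 12 = 12
The overall nim-sum is X = 12. A stack of size p has a winning move iff p XOR X < p (reduce it to p XOR X).
  11: 11 XOR 12 = 7 < 11 — winning move (to 7).
  15: 15 XOR 12 = 3 < 15 — winning move (to 3).
  4: 4 XOR 12 = 8 ≥ 4 — no move.
  12: 12 XOR 12 = 0 < 12 — winning move (to 0).
That gives 3 winning moves.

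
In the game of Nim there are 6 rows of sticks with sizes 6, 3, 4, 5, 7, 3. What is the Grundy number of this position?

Compute the nim-sum pairwise:
6 ^ 3 = 5
5 ^ 4 = 1
1 ^ 5 = 4
4 ^ 7 = 3
3 ^ 3 = 0

0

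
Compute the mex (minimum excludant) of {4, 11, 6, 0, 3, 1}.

The values 0, 1 are all present; 2 is the first non-negative integer missing from the set.

2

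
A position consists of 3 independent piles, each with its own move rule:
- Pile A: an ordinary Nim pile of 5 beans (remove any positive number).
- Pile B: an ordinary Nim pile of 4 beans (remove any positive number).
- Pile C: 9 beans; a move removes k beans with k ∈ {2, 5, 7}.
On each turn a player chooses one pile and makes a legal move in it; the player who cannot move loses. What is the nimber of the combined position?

3

Pile A is a plain Nim pile of size 5, so its Grundy value is 5.
Pile B is a plain Nim pile of size 4, so its Grundy value is 4.
For pile C, compute g(0), g(1), … with moves {2, 5, 7}:
g(0) = mex{} = 0
g(1) = mex{} = 0
g(2) = mex{0} = 1
g(3) = mex{0} = 1
g(4) = mex{1} = 0
g(5) = mex{0,1} = 2
g(6) = mex{0} = 1
g(7) = mex{0,1,2} = 3
g(8) = mex{0,1} = 2
g(9) = mex{0,1,3} = 2
So g(9) = 2.
The value of a disjunctive sum is the nim-sum of the parts.
Combined value = 5 ⊕ 4 ⊕ 2 = 3.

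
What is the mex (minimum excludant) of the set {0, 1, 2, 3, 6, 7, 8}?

4

The values 0, 1, 2, 3 are all present; 4 is the first non-negative integer missing from the set.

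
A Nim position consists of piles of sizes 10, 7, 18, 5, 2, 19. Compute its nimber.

11

Compute the nim-sum pairwise:
10 XOR 7 = 13
13 XOR 18 = 31
31 XOR 5 = 26
26 XOR 2 = 24
24 XOR 19 = 11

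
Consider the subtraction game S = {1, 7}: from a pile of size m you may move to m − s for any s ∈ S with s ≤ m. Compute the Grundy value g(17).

Build the Grundy sequence with g(k) = mex{g(k−s) : s ∈ {1, 7}, s ≤ k}:
k:     0  1  2  3  4  5  6  7  8  9 10 11 12 13 14 15 16 17
g(k):  0  1  0  1  0  1  0  1  0  1  0  1  0  1  0  1  0  1
So g(17) = 1.

1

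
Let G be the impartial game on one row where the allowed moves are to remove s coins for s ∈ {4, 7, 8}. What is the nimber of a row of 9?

2

Grundy values for subtraction set {4, 7, 8}:
k:     0  1  2  3  4  5  6  7  8  9
g(k):  0  0  0  0  1  1  1  1  2  2
So g(9) = 2.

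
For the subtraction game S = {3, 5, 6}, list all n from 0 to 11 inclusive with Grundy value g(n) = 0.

0, 1, 2, 9, 10, 11

Compute g(0), g(1), … for moves {3, 5, 6}:
g(0) = mex{} = 0
g(1) = mex{} = 0
g(2) = mex{} = 0
g(3) = mex{0} = 1
g(4) = mex{0} = 1
g(5) = mex{0} = 1
g(6) = mex{0,1} = 2
g(7) = mex{0,1} = 2
g(8) = mex{0,1} = 2
g(9) = mex{1,2} = 0
g(10) = mex{1,2} = 0
g(11) = mex{1,2} = 0
The P-positions (g = 0) in 0..11 are 0, 1, 2, 9, 10, 11.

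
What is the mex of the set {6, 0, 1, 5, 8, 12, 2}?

3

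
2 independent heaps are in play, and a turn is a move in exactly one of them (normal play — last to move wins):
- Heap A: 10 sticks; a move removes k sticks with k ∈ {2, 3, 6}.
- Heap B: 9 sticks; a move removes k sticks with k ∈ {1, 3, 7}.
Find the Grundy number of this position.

For heap A, compute g(0), g(1), … with moves {2, 3, 6}:
g(0) = mex{} = 0
g(1) = mex{} = 0
g(2) = mex{0} = 1
g(3) = mex{0} = 1
g(4) = mex{0,1} = 2
g(5) = mex{1} = 0
g(6) = mex{0,1,2} = 3
g(7) = mex{0,2} = 1
g(8) = mex{0,1,3} = 2
g(9) = mex{1,3} = 0
g(10) = mex{1,2} = 0
So g(10) = 0.
For heap B, compute g(0), g(1), … with moves {1, 3, 7}:
g(0) = mex{} = 0
g(1) = mex{0} = 1
g(2) = mex{1} = 0
g(3) = mex{0} = 1
g(4) = mex{1} = 0
g(5) = mex{0} = 1
g(6) = mex{1} = 0
g(7) = mex{0} = 1
g(8) = mex{1} = 0
g(9) = mex{0} = 1
So g(9) = 1.
By the Sprague-Grundy theorem, the Grundy value of a sum of independent games is the XOR of the component values.
Combined value = 0 XOR 1 = 1.

1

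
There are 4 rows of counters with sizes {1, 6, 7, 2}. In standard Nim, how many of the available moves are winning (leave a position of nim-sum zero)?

Nim-sum: 1 XOR 6 XOR 7 XOR 2 = 2.
The overall nim-sum is X = 2. A row of size p has a winning move iff p XOR X < p (reduce it to p XOR X).
  1: 1 XOR 2 = 3 ≥ 1 — no move.
  6: 6 XOR 2 = 4 < 6 — winning move (to 4).
  7: 7 XOR 2 = 5 < 7 — winning move (to 5).
  2: 2 XOR 2 = 0 < 2 — winning move (to 0).
That gives 3 winning moves.

3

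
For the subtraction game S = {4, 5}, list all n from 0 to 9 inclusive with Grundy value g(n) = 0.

Compute g(0), g(1), … for moves {4, 5}:
k:     0  1  2  3  4  5  6  7  8  9
g(k):  0  0  0  0  1  1  1  1  2  0
The P-positions (g = 0) in 0..9 are 0, 1, 2, 3, 9.

0, 1, 2, 3, 9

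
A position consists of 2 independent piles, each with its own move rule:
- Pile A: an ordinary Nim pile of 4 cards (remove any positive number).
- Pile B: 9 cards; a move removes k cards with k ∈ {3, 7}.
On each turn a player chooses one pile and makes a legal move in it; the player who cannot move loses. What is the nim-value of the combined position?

5

Pile A is a plain Nim pile of size 4, so its Grundy value is 4.
Grundy values for pile B (subtraction set {3, 7}):
g(0) = mex{} = 0
g(1) = mex{} = 0
g(2) = mex{} = 0
g(3) = mex{0} = 1
g(4) = mex{0} = 1
g(5) = mex{0} = 1
g(6) = mex{1} = 0
g(7) = mex{0,1} = 2
g(8) = mex{0,1} = 2
g(9) = mex{0} = 1
So g(9) = 1.
By the Sprague-Grundy theorem, the Grundy value of a sum of independent games is the XOR of the component values.
Combined value = 4 XOR 1 = 5.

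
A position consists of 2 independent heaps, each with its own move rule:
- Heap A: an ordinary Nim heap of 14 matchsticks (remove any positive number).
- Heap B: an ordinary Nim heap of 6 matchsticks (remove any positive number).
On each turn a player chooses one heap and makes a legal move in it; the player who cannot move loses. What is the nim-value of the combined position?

Heap A is a plain Nim heap of size 14, so its Grundy value is 14.
Heap B is a plain Nim heap of size 6, so its Grundy value is 6.
By the Sprague-Grundy theorem, the Grundy value of a sum of independent games is the XOR of the component values.
Combined value = 14 ⊕ 6 = 8.

8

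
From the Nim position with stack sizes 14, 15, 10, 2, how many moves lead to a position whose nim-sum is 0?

Nim-sum: 14 ^ 15 ^ 10 ^ 2 = 9.
The overall nim-sum is X = 9. A stack of size p has a winning move iff p XOR X < p (reduce it to p XOR X).
  14: 14 XOR 9 = 7 < 14 — winning move (to 7).
  15: 15 XOR 9 = 6 < 15 — winning move (to 6).
  10: 10 XOR 9 = 3 < 10 — winning move (to 3).
  2: 2 XOR 9 = 11 ≥ 2 — no move.
That gives 3 winning moves.

3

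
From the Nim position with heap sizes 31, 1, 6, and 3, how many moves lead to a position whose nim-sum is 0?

In binary:
  11111  (31)
  00001  (1)
  00110  (6)
  00011  (3)
  -----
  11011  (27)
The overall nim-sum is X = 27. A heap of size p has a winning move iff p XOR X < p (reduce it to p XOR X).
  31: 31 XOR 27 = 4 < 31 — winning move (to 4).
  1: 1 XOR 27 = 26 ≥ 1 — no move.
  6: 6 XOR 27 = 29 ≥ 6 — no move.
  3: 3 XOR 27 = 24 ≥ 3 — no move.
That gives 1 winning move.

1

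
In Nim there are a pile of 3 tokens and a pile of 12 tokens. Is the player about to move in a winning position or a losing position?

Bitwise XOR of the heap sizes:
  0011  (3)
  1100  (12)
  ----
  1111  (15)
The nim-sum is 15 ≠ 0, so this is an N-position: the player to move can win.

Winning position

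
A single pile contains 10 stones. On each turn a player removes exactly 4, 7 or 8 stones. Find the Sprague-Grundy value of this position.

2

Grundy values for subtraction set {4, 7, 8}:
k:     0  1  2  3  4  5  6  7  8  9 10
g(k):  0  0  0  0  1  1  1  1  2  2  2
So g(10) = 2.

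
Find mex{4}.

0

0 is not in the set, so the mex is 0.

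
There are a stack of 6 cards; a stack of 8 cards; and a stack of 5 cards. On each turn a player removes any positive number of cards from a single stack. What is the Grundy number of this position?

Write each in binary and XOR column by column:
  0110  (6)
  1000  (8)
  0101  (5)
  ----
  1011  (11)

11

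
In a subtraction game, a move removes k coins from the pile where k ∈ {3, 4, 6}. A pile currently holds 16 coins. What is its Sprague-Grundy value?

2

Build the Grundy sequence with g(k) = mex{g(k−s) : s ∈ {3, 4, 6}, s ≤ k}:
k:     0  1  2  3  4  5  6  7  8  9 10 11 12 13 14 15 16
g(k):  0  0  0  1  1  1  2  2  2  0  0  0  1  1  1  2  2
So g(16) = 2.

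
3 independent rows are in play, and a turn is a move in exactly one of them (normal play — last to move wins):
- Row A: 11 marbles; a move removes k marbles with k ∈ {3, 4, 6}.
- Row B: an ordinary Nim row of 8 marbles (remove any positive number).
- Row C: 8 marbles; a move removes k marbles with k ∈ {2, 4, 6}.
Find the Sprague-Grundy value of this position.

8

Grundy values for row A (subtraction set {3, 4, 6}):
k:     0  1  2  3  4  5  6  7  8  9 10 11
g(k):  0  0  0  1  1  1  2  2  2  0  0  0
So g(11) = 0.
Row B is a plain Nim row of size 8, so its Grundy value is 8.
Grundy values for row C (subtraction set {2, 4, 6}):
g(0) = mex{} = 0
g(1) = mex{} = 0
g(2) = mex{0} = 1
g(3) = mex{0} = 1
g(4) = mex{0,1} = 2
g(5) = mex{0,1} = 2
g(6) = mex{0,1,2} = 3
g(7) = mex{0,1,2} = 3
g(8) = mex{1,2,3} = 0
So g(8) = 0.
The value of a disjunctive sum is the nim-sum of the parts.
Combined value = 0 ⊕ 8 ⊕ 0 = 8.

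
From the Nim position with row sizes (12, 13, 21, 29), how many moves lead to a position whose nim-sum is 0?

Compute the nim-sum pairwise:
12 XOR 13 = 1
1 XOR 21 = 20
20 XOR 29 = 9
The overall nim-sum is X = 9. A row of size p has a winning move iff p XOR X < p (reduce it to p XOR X).
  12: 12 XOR 9 = 5 < 12 — winning move (to 5).
  13: 13 XOR 9 = 4 < 13 — winning move (to 4).
  21: 21 XOR 9 = 28 ≥ 21 — no move.
  29: 29 XOR 9 = 20 < 29 — winning move (to 20).
That gives 3 winning moves.

3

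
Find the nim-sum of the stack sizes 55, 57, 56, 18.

Nim-sum: 55 ⊕ 57 ⊕ 56 ⊕ 18 = 36.

36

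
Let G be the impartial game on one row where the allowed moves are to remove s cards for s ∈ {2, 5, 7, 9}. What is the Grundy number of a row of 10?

Grundy values for subtraction set {2, 5, 7, 9}:
g(0) = mex{} = 0
g(1) = mex{} = 0
g(2) = mex{0} = 1
g(3) = mex{0} = 1
g(4) = mex{1} = 0
g(5) = mex{0,1} = 2
g(6) = mex{0} = 1
g(7) = mex{0,1,2} = 3
g(8) = mex{0,1} = 2
g(9) = mex{0,1,3} = 2
g(10) = mex{0,1,2} = 3
So g(10) = 3.

3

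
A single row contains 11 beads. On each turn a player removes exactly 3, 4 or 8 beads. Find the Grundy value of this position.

3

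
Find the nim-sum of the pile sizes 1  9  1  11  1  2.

In binary:
  0001  (1)
  1001  (9)
  0001  (1)
  1011  (11)
  0001  (1)
  0010  (2)
  ----
  0001  (1)

1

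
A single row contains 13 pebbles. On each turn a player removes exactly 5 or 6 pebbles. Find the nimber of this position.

Grundy values for subtraction set {5, 6}:
k:     0  1  2  3  4  5  6  7  8  9 10 11 12 13
g(k):  0  0  0  0  0  1  1  1  1  1  2  0  0  0
So g(13) = 0.

0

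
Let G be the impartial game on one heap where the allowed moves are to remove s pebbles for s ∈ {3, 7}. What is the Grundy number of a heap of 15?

1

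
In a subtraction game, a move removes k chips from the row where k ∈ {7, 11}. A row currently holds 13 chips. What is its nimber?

Compute g(0), g(1), … for moves {7, 11}:
g(0) = mex{} = 0
g(1) = mex{} = 0
g(2) = mex{} = 0
g(3) = mex{} = 0
g(4) = mex{} = 0
g(5) = mex{} = 0
g(6) = mex{} = 0
g(7) = mex{0} = 1
g(8) = mex{0} = 1
g(9) = mex{0} = 1
g(10) = mex{0} = 1
g(11) = mex{0} = 1
g(12) = mex{0} = 1
g(13) = mex{0} = 1
So g(13) = 1.

1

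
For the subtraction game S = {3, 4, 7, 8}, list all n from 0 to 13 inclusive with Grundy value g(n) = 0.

Grundy values for subtraction set {3, 4, 7, 8}:
k:     0  1  2  3  4  5  6  7  8  9 10 11 12 13
g(k):  0  0  0  1  1  1  2  2  2  3  3  0  0  0
The P-positions (g = 0) in 0..13 are 0, 1, 2, 11, 12, 13.

0, 1, 2, 11, 12, 13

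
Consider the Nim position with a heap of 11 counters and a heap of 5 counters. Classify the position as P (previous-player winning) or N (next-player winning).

Compute the nim-sum pairwise:
11 XOR 5 = 14
The nim-sum is 14 ≠ 0, so this is an N-position: the player to move can win.

N-position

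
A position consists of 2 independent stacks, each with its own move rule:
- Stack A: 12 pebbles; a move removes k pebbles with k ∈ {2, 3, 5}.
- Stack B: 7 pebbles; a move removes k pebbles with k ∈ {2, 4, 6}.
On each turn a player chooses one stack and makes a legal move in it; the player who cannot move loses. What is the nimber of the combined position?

1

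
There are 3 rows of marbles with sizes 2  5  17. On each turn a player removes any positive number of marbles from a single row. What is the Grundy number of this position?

Write each in binary and XOR column by column:
  00010  (2)
  00101  (5)
  10001  (17)
  -----
  10110  (22)

22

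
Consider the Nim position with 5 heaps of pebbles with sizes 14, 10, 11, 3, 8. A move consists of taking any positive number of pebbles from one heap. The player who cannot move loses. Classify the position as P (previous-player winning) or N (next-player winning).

Nim-sum: 14 ^ 10 ^ 11 ^ 3 ^ 8 = 4.
The nim-sum is 4 ≠ 0, so this is an N-position: the player to move can win.

N-position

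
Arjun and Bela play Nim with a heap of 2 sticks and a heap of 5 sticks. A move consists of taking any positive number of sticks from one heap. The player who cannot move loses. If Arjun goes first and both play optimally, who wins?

Arjun wins

In binary:
  010  (2)
  101  (5)
  ---
  111  (7)
The nim-sum is 7 ≠ 0, so this is an N-position: the player to move can win; Arjun has a winning move.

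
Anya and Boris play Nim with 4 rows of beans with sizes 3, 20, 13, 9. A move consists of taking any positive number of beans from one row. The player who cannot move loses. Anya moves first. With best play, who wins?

Anya wins

Write each in binary and XOR column by column:
  00011  (3)
  10100  (20)
  01101  (13)
  01001  (9)
  -----
  10011  (19)
The nim-sum is 19 ≠ 0, so this is an N-position: the player to move can win; Anya has a winning move.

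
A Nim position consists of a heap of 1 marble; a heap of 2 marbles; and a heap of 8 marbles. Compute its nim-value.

11

Nim-sum: 1 ⊕ 2 ⊕ 8 = 11.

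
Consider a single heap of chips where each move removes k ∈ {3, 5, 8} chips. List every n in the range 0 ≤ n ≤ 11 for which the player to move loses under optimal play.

0, 1, 2, 11

Grundy values for subtraction set {3, 5, 8}:
k:     0  1  2  3  4  5  6  7  8  9 10 11
g(k):  0  0  0  1  1  1  2  2  2  3  3  0
The P-positions (g = 0) in 0..11 are 0, 1, 2, 11.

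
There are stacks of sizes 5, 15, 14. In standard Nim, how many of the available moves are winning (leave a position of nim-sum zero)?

3

Write each in binary and XOR column by column:
  0101  (5)
  1111  (15)
  1110  (14)
  ----
  0100  (4)
The overall nim-sum is X = 4. A stack of size p has a winning move iff p XOR X < p (reduce it to p XOR X).
  5: 5 XOR 4 = 1 < 5 — winning move (to 1).
  15: 15 XOR 4 = 11 < 15 — winning move (to 11).
  14: 14 XOR 4 = 10 < 14 — winning move (to 10).
That gives 3 winning moves.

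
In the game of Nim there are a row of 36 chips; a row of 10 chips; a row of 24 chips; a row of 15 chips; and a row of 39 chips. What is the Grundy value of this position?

30

Nim-sum: 36 ⊕ 10 ⊕ 24 ⊕ 15 ⊕ 39 = 30.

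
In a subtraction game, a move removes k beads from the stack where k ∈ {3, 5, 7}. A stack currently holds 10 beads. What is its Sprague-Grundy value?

Grundy values for subtraction set {3, 5, 7}:
g(0) = mex{} = 0
g(1) = mex{} = 0
g(2) = mex{} = 0
g(3) = mex{0} = 1
g(4) = mex{0} = 1
g(5) = mex{0} = 1
g(6) = mex{0,1} = 2
g(7) = mex{0,1} = 2
g(8) = mex{0,1} = 2
g(9) = mex{0,1,2} = 3
g(10) = mex{1,2} = 0
So g(10) = 0.

0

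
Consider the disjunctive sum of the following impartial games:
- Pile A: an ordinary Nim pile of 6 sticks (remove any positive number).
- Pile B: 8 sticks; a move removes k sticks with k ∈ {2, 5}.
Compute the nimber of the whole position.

Pile A is a plain Nim pile of size 6, so its Grundy value is 6.
For pile B, compute g(0), g(1), … with moves {2, 5}:
g(0) = mex{} = 0
g(1) = mex{} = 0
g(2) = mex{0} = 1
g(3) = mex{0} = 1
g(4) = mex{1} = 0
g(5) = mex{0,1} = 2
g(6) = mex{0} = 1
g(7) = mex{1,2} = 0
g(8) = mex{1} = 0
So g(8) = 0.
The value of a disjunctive sum is the nim-sum of the parts.
Combined value = 6 XOR 0 = 6.

6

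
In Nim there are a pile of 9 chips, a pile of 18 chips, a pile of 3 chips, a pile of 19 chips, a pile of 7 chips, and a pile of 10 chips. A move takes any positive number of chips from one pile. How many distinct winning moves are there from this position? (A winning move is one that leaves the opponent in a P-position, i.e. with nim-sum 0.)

Write each in binary and XOR column by column:
  01001  (9)
  10010  (18)
  00011  (3)
  10011  (19)
  00111  (7)
  01010  (10)
  -----
  00110  (6)
The overall nim-sum is X = 6. A pile of size p has a winning move iff p XOR X < p (reduce it to p XOR X).
  9: 9 XOR 6 = 15 ≥ 9 — no move.
  18: 18 XOR 6 = 20 ≥ 18 — no move.
  3: 3 XOR 6 = 5 ≥ 3 — no move.
  19: 19 XOR 6 = 21 ≥ 19 — no move.
  7: 7 XOR 6 = 1 < 7 — winning move (to 1).
  10: 10 XOR 6 = 12 ≥ 10 — no move.
That gives 1 winning move.

1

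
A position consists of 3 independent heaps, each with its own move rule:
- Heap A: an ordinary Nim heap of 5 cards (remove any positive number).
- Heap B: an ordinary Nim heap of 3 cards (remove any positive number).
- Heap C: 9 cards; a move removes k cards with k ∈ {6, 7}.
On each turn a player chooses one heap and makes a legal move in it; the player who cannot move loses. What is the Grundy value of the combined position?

Heap A is a plain Nim heap of size 5, so its Grundy value is 5.
Heap B is a plain Nim heap of size 3, so its Grundy value is 3.
Build the Grundy sequence for heap C with g(k) = mex{g(k−s) : s ∈ {6, 7}, s ≤ k}:
k:     0  1  2  3  4  5  6  7  8  9
g(k):  0  0  0  0  0  0  1  1  1  1
So g(9) = 1.
By the Sprague-Grundy theorem, the Grundy value of a sum of independent games is the XOR of the component values.
Combined value = 5 XOR 3 XOR 1 = 7.

7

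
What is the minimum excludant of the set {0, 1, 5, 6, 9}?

2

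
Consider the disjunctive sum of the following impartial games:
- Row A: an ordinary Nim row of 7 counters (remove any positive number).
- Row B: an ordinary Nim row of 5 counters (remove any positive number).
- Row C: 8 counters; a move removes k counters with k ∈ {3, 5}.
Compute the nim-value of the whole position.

Row A is a plain Nim row of size 7, so its Grundy value is 7.
Row B is a plain Nim row of size 5, so its Grundy value is 5.
For row C, compute g(0), g(1), … with moves {3, 5}:
k:     0  1  2  3  4  5  6  7  8
g(k):  0  0  0  1  1  1  2  2  0
So g(8) = 0.
By the Sprague-Grundy theorem, the Grundy value of a sum of independent games is the XOR of the component values.
Combined value = 7 ⊕ 5 ⊕ 0 = 2.

2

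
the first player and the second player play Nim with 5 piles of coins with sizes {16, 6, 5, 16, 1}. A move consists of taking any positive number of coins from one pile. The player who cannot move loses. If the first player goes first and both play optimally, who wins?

In binary:
  10000  (16)
  00110  (6)
  00101  (5)
  10000  (16)
  00001  (1)
  -----
  00010  (2)
The nim-sum is 2 ≠ 0, so this is an N-position: the player to move can win; the first player has a winning move.

the first player wins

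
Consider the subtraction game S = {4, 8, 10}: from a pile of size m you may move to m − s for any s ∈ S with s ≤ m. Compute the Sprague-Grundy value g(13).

3

Compute g(0), g(1), … for moves {4, 8, 10}:
k:     0  1  2  3  4  5  6  7  8  9 10 11 12 13
g(k):  0  0  0  0  1  1  1  1  2  2  2  2  3  3
So g(13) = 3.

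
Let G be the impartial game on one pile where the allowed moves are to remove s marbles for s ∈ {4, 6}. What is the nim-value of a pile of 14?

1

Compute g(0), g(1), … for moves {4, 6}:
k:     0  1  2  3  4  5  6  7  8  9 10 11 12 13 14
g(k):  0  0  0  0  1  1  1  1  2  2  0  0  0  0  1
So g(14) = 1.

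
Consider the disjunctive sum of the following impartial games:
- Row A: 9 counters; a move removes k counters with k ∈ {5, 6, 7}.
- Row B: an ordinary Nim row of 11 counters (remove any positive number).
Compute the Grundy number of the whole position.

10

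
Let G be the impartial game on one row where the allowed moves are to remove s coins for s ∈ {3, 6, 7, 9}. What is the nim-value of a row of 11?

Build the Grundy sequence with g(k) = mex{g(k−s) : s ∈ {3, 6, 7, 9}, s ≤ k}:
k:     0  1  2  3  4  5  6  7  8  9 10 11
g(k):  0  0  0  1  1  1  2  2  2  3  3  3
So g(11) = 3.

3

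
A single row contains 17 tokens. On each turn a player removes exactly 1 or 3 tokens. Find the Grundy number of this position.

1

Compute g(0), g(1), … for moves {1, 3}:
k:     0  1  2  3  4  5  6  7  8  9 10 11 12 13 14 15 16 17
g(k):  0  1  0  1  0  1  0  1  0  1  0  1  0  1  0  1  0  1
So g(17) = 1.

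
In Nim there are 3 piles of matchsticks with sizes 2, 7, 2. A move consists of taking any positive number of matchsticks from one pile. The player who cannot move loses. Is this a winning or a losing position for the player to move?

Compute the nim-sum pairwise:
2 ⊕ 7 = 5
5 ⊕ 2 = 7
The nim-sum is 7 ≠ 0, so this is an N-position: the player to move can win.

Winning position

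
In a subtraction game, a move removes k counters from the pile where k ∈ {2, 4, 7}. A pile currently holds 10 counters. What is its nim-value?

2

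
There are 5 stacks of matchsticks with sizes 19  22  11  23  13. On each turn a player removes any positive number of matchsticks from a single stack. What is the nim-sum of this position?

Nim-sum: 19 ^ 22 ^ 11 ^ 23 ^ 13 = 20.

20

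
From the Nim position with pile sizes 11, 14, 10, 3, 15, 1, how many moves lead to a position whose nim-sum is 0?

Bitwise XOR of the heap sizes:
  1011  (11)
  1110  (14)
  1010  (10)
  0011  (3)
  1111  (15)
  0001  (1)
  ----
  0010  (2)
The overall nim-sum is X = 2. A pile of size p has a winning move iff p XOR X < p (reduce it to p XOR X).
  11: 11 XOR 2 = 9 < 11 — winning move (to 9).
  14: 14 XOR 2 = 12 < 14 — winning move (to 12).
  10: 10 XOR 2 = 8 < 10 — winning move (to 8).
  3: 3 XOR 2 = 1 < 3 — winning move (to 1).
  15: 15 XOR 2 = 13 < 15 — winning move (to 13).
  1: 1 XOR 2 = 3 ≥ 1 — no move.
That gives 5 winning moves.

5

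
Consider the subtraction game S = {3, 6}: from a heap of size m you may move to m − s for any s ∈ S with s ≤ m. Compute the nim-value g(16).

Grundy values for subtraction set {3, 6}:
k:     0  1  2  3  4  5  6  7  8  9 10 11 12 13 14 15 16
g(k):  0  0  0  1  1  1  2  2  2  0  0  0  1  1  1  2  2
So g(16) = 2.

2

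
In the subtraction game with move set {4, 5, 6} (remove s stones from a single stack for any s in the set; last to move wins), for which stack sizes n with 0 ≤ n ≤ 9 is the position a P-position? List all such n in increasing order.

Build the Grundy sequence with g(k) = mex{g(k−s) : s ∈ {4, 5, 6}, s ≤ k}:
g(0) = mex{} = 0
g(1) = mex{} = 0
g(2) = mex{} = 0
g(3) = mex{} = 0
g(4) = mex{0} = 1
g(5) = mex{0} = 1
g(6) = mex{0} = 1
g(7) = mex{0} = 1
g(8) = mex{0,1} = 2
g(9) = mex{0,1} = 2
The P-positions (g = 0) in 0..9 are 0, 1, 2, 3.

0, 1, 2, 3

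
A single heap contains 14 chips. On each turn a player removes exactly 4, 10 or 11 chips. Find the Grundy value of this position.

3

Build the Grundy sequence with g(k) = mex{g(k−s) : s ∈ {4, 10, 11}, s ≤ k}:
k:     0  1  2  3  4  5  6  7  8  9 10 11 12 13 14
g(k):  0  0  0  0  1  1  1  1  0  0  2  2  1  1  3
So g(14) = 3.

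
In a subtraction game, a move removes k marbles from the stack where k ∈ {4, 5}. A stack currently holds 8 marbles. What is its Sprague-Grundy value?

2

Compute g(0), g(1), … for moves {4, 5}:
k:     0  1  2  3  4  5  6  7  8
g(k):  0  0  0  0  1  1  1  1  2
So g(8) = 2.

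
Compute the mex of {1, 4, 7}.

0 is not in the set, so the mex is 0.

0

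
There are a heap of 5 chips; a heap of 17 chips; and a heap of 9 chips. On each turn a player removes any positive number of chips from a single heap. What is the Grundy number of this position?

29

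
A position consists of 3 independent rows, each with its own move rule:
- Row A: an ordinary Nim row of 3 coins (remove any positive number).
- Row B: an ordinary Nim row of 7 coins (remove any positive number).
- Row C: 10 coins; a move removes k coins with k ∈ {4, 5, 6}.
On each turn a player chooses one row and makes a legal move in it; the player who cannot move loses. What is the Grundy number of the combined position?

Row A is a plain Nim row of size 3, so its Grundy value is 3.
Row B is a plain Nim row of size 7, so its Grundy value is 7.
Grundy values for row C (subtraction set {4, 5, 6}):
k:     0  1  2  3  4  5  6  7  8  9 10
g(k):  0  0  0  0  1  1  1  1  2  2  0
So g(10) = 0.
By the Sprague-Grundy theorem, the Grundy value of a sum of independent games is the XOR of the component values.
Combined value = 3 XOR 7 XOR 0 = 4.

4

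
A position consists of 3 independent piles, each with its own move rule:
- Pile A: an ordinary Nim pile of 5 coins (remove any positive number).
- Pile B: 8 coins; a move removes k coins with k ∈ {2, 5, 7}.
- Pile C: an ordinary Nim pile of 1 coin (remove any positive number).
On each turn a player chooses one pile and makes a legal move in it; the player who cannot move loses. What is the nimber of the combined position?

6

Pile A is a plain Nim pile of size 5, so its Grundy value is 5.
Build the Grundy sequence for pile B with g(k) = mex{g(k−s) : s ∈ {2, 5, 7}, s ≤ k}:
g(0) = mex{} = 0
g(1) = mex{} = 0
g(2) = mex{0} = 1
g(3) = mex{0} = 1
g(4) = mex{1} = 0
g(5) = mex{0,1} = 2
g(6) = mex{0} = 1
g(7) = mex{0,1,2} = 3
g(8) = mex{0,1} = 2
So g(8) = 2.
Pile C is a plain Nim pile of size 1, so its Grundy value is 1.
The value of a disjunctive sum is the nim-sum of the parts.
Combined value = 5 XOR 2 XOR 1 = 6.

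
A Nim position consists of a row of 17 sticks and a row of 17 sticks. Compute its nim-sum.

Compute the nim-sum pairwise:
17 ⊕ 17 = 0

0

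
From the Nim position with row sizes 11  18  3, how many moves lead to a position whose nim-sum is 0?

1

Compute the nim-sum pairwise:
11 ^ 18 = 25
25 ^ 3 = 26
The overall nim-sum is X = 26. A row of size p has a winning move iff p XOR X < p (reduce it to p XOR X).
  11: 11 XOR 26 = 17 ≥ 11 — no move.
  18: 18 XOR 26 = 8 < 18 — winning move (to 8).
  3: 3 XOR 26 = 25 ≥ 3 — no move.
That gives 1 winning move.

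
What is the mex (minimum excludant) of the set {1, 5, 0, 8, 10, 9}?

2

The values 0, 1 are all present; 2 is the first non-negative integer missing from the set.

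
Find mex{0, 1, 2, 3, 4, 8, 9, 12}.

The values 0, 1, 2, 3, 4 are all present; 5 is the first non-negative integer missing from the set.

5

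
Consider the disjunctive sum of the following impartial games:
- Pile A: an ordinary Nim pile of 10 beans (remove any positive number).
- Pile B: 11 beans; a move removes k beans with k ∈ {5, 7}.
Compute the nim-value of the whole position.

Pile A is a plain Nim pile of size 10, so its Grundy value is 10.
For pile B, compute g(0), g(1), … with moves {5, 7}:
g(0) = mex{} = 0
g(1) = mex{} = 0
g(2) = mex{} = 0
g(3) = mex{} = 0
g(4) = mex{} = 0
g(5) = mex{0} = 1
g(6) = mex{0} = 1
g(7) = mex{0} = 1
g(8) = mex{0} = 1
g(9) = mex{0} = 1
g(10) = mex{0,1} = 2
g(11) = mex{0,1} = 2
So g(11) = 2.
The value of a disjunctive sum is the nim-sum of the parts.
Combined value = 10 ⊕ 2 = 8.

8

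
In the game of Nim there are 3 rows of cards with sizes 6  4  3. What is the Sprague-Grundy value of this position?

1

In binary:
  110  (6)
  100  (4)
  011  (3)
  ---
  001  (1)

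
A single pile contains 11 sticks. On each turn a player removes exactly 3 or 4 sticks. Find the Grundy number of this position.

1

Grundy values for subtraction set {3, 4}:
k:     0  1  2  3  4  5  6  7  8  9 10 11
g(k):  0  0  0  1  1  1  2  0  0  0  1  1
So g(11) = 1.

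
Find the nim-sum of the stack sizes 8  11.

3

Compute the nim-sum pairwise:
8 ⊕ 11 = 3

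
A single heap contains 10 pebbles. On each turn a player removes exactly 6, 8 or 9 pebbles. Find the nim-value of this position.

1

Grundy values for subtraction set {6, 8, 9}:
g(0) = mex{} = 0
g(1) = mex{} = 0
g(2) = mex{} = 0
g(3) = mex{} = 0
g(4) = mex{} = 0
g(5) = mex{} = 0
g(6) = mex{0} = 1
g(7) = mex{0} = 1
g(8) = mex{0} = 1
g(9) = mex{0} = 1
g(10) = mex{0} = 1
So g(10) = 1.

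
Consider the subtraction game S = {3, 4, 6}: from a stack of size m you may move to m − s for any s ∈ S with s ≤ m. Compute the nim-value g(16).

2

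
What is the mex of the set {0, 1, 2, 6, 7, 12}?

The values 0, 1, 2 are all present; 3 is the first non-negative integer missing from the set.

3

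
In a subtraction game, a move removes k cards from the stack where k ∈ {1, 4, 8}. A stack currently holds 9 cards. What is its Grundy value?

Compute g(0), g(1), … for moves {1, 4, 8}:
g(0) = mex{} = 0
g(1) = mex{0} = 1
g(2) = mex{1} = 0
g(3) = mex{0} = 1
g(4) = mex{0,1} = 2
g(5) = mex{1,2} = 0
g(6) = mex{0} = 1
g(7) = mex{1} = 0
g(8) = mex{0,2} = 1
g(9) = mex{0,1} = 2
So g(9) = 2.

2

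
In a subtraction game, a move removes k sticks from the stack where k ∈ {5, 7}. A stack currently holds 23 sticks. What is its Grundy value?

2

Grundy values for subtraction set {5, 7}:
k:     0  1  2  3  4  5  6  7  8  9 10 11 12 13 14 15 16 17 18 19 20 21 22 23
g(k):  0  0  0  0  0  1  1  1  1  1  2  2  0  0  0  0  0  1  1  1  1  1  2  2
So g(23) = 2.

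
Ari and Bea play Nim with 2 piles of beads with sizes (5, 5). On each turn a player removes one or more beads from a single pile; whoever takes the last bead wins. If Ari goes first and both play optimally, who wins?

Compute the nim-sum pairwise:
5 ^ 5 = 0
The nim-sum is 0, so this is a P-position: the player to move is in a losing position under optimal play; Ari is about to move from it and so loses — Bea wins.

Bea wins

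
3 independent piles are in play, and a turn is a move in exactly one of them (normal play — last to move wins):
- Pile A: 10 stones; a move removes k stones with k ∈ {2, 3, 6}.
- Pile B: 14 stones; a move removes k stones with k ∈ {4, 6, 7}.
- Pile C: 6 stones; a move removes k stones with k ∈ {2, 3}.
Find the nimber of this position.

0

Grundy values for pile A (subtraction set {2, 3, 6}):
k:     0  1  2  3  4  5  6  7  8  9 10
g(k):  0  0  1  1  2  0  3  1  2  0  0
So g(10) = 0.
Grundy values for pile B (subtraction set {4, 6, 7}):
k:     0  1  2  3  4  5  6  7  8  9 10 11 12 13 14
g(k):  0  0  0  0  1  1  1  1  2  2  2  0  0  0  0
So g(14) = 0.
Build the Grundy sequence for pile C with g(k) = mex{g(k−s) : s ∈ {2, 3}, s ≤ k}:
g(0) = mex{} = 0
g(1) = mex{} = 0
g(2) = mex{0} = 1
g(3) = mex{0} = 1
g(4) = mex{0,1} = 2
g(5) = mex{1} = 0
g(6) = mex{1,2} = 0
So g(6) = 0.
The value of a disjunctive sum is the nim-sum of the parts.
Combined value = 0 XOR 0 XOR 0 = 0.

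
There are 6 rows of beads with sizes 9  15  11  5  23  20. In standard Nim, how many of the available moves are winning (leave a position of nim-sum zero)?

Nim-sum: 9 XOR 15 XOR 11 XOR 5 XOR 23 XOR 20 = 11.
The overall nim-sum is X = 11. A row of size p has a winning move iff p XOR X < p (reduce it to p XOR X).
  9: 9 XOR 11 = 2 < 9 — winning move (to 2).
  15: 15 XOR 11 = 4 < 15 — winning move (to 4).
  11: 11 XOR 11 = 0 < 11 — winning move (to 0).
  5: 5 XOR 11 = 14 ≥ 5 — no move.
  23: 23 XOR 11 = 28 ≥ 23 — no move.
  20: 20 XOR 11 = 31 ≥ 20 — no move.
That gives 3 winning moves.

3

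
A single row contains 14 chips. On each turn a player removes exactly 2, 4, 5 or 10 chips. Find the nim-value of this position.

Grundy values for subtraction set {2, 4, 5, 10}:
k:     0  1  2  3  4  5  6  7  8  9 10 11 12 13 14
g(k):  0  0  1  1  2  2  3  0  0  1  1  2  2  3  0
So g(14) = 0.

0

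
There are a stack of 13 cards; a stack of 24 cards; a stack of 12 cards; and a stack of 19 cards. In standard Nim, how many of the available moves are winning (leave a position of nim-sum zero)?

Nim-sum: 13 XOR 24 XOR 12 XOR 19 = 10.
The overall nim-sum is X = 10. A stack of size p has a winning move iff p XOR X < p (reduce it to p XOR X).
  13: 13 XOR 10 = 7 < 13 — winning move (to 7).
  24: 24 XOR 10 = 18 < 24 — winning move (to 18).
  12: 12 XOR 10 = 6 < 12 — winning move (to 6).
  19: 19 XOR 10 = 25 ≥ 19 — no move.
That gives 3 winning moves.

3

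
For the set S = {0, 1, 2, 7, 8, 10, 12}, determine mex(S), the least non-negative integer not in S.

The values 0, 1, 2 are all present; 3 is the first non-negative integer missing from the set.

3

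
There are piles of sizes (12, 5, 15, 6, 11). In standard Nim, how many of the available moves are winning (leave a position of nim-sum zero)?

Nim-sum: 12 XOR 5 XOR 15 XOR 6 XOR 11 = 11.
The overall nim-sum is X = 11. A pile of size p has a winning move iff p XOR X < p (reduce it to p XOR X).
  12: 12 XOR 11 = 7 < 12 — winning move (to 7).
  5: 5 XOR 11 = 14 ≥ 5 — no move.
  15: 15 XOR 11 = 4 < 15 — winning move (to 4).
  6: 6 XOR 11 = 13 ≥ 6 — no move.
  11: 11 XOR 11 = 0 < 11 — winning move (to 0).
That gives 3 winning moves.

3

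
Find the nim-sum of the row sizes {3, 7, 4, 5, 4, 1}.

Nim-sum: 3 ^ 7 ^ 4 ^ 5 ^ 4 ^ 1 = 0.

0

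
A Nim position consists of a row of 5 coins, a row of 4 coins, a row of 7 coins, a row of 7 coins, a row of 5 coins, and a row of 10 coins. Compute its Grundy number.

Compute the nim-sum pairwise:
5 ⊕ 4 = 1
1 ⊕ 7 = 6
6 ⊕ 7 = 1
1 ⊕ 5 = 4
4 ⊕ 10 = 14

14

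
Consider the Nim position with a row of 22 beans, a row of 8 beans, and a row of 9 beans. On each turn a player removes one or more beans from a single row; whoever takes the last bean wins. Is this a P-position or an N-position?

Compute the nim-sum pairwise:
22 ^ 8 = 30
30 ^ 9 = 23
The nim-sum is 23 ≠ 0, so this is an N-position: the player to move can win.

N-position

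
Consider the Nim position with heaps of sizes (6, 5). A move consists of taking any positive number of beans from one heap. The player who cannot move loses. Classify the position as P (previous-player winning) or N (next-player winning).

N-position

In binary:
  110  (6)
  101  (5)
  ---
  011  (3)
The nim-sum is 3 ≠ 0, so this is an N-position: the player to move can win.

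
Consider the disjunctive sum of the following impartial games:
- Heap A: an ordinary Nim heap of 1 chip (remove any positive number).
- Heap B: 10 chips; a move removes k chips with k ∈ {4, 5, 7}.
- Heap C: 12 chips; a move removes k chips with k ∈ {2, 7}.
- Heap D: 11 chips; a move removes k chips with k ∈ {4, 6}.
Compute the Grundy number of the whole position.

2

Heap A is a plain Nim heap of size 1, so its Grundy value is 1.
Grundy values for heap B (subtraction set {4, 5, 7}):
k:     0  1  2  3  4  5  6  7  8  9 10
g(k):  0  0  0  0  1  1  1  1  2  2  2
So g(10) = 2.
Build the Grundy sequence for heap C with g(k) = mex{g(k−s) : s ∈ {2, 7}, s ≤ k}:
k:     0  1  2  3  4  5  6  7  8  9 10 11 12
g(k):  0  0  1  1  0  0  1  1  2  0  0  1  1
So g(12) = 1.
Build the Grundy sequence for heap D with g(k) = mex{g(k−s) : s ∈ {4, 6}, s ≤ k}:
k:     0  1  2  3  4  5  6  7  8  9 10 11
g(k):  0  0  0  0  1  1  1  1  2  2  0  0
So g(11) = 0.
The value of a disjunctive sum is the nim-sum of the parts.
Combined value = 1 ⊕ 2 ⊕ 1 ⊕ 0 = 2.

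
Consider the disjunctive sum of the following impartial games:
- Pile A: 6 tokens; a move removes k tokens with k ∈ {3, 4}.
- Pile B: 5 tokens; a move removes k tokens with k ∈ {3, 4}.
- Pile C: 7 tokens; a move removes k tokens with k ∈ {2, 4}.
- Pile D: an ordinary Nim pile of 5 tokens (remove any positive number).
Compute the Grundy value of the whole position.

For pile A, compute g(0), g(1), … with moves {3, 4}:
g(0) = mex{} = 0
g(1) = mex{} = 0
g(2) = mex{} = 0
g(3) = mex{0} = 1
g(4) = mex{0} = 1
g(5) = mex{0} = 1
g(6) = mex{0,1} = 2
So g(6) = 2.
For pile B, compute g(0), g(1), … with moves {3, 4}:
k:     0  1  2  3  4  5
g(k):  0  0  0  1  1  1
So g(5) = 1.
Build the Grundy sequence for pile C with g(k) = mex{g(k−s) : s ∈ {2, 4}, s ≤ k}:
k:     0  1  2  3  4  5  6  7
g(k):  0  0  1  1  2  2  0  0
So g(7) = 0.
Pile D is a plain Nim pile of size 5, so its Grundy value is 5.
The value of a disjunctive sum is the nim-sum of the parts.
Combined value = 2 ⊕ 1 ⊕ 0 ⊕ 5 = 6.

6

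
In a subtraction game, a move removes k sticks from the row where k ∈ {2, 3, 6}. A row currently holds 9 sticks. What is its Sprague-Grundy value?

0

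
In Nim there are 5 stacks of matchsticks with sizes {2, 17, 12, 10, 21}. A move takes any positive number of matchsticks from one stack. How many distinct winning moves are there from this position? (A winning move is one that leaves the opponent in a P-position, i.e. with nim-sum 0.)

Write each in binary and XOR column by column:
  00010  (2)
  10001  (17)
  01100  (12)
  01010  (10)
  10101  (21)
  -----
  00000  (0)
The nim-sum is already 0, so every move leaves a nonzero nim-sum — there are no winning moves.

0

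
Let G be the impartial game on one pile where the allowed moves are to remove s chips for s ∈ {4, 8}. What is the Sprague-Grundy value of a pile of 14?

0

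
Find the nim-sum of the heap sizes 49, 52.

Compute the nim-sum pairwise:
49 ^ 52 = 5

5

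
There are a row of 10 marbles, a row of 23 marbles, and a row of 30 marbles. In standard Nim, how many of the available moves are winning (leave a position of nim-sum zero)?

In binary:
  01010  (10)
  10111  (23)
  11110  (30)
  -----
  00011  (3)
The overall nim-sum is X = 3. A row of size p has a winning move iff p XOR X < p (reduce it to p XOR X).
  10: 10 XOR 3 = 9 < 10 — winning move (to 9).
  23: 23 XOR 3 = 20 < 23 — winning move (to 20).
  30: 30 XOR 3 = 29 < 30 — winning move (to 29).
That gives 3 winning moves.

3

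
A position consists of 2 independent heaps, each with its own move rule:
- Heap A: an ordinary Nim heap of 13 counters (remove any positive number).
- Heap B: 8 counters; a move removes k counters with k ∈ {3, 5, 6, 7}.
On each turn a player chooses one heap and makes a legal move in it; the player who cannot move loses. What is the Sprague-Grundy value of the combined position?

15

Heap A is a plain Nim heap of size 13, so its Grundy value is 13.
Build the Grundy sequence for heap B with g(k) = mex{g(k−s) : s ∈ {3, 5, 6, 7}, s ≤ k}:
k:     0  1  2  3  4  5  6  7  8
g(k):  0  0  0  1  1  1  2  2  2
So g(8) = 2.
The value of a disjunctive sum is the nim-sum of the parts.
Combined value = 13 ⊕ 2 = 15.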